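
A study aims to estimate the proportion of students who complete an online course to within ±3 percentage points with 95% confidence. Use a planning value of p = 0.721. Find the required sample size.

859

For a proportion with margin E = 0.03 at 95% confidence, z = 1.960.
n = p̂(1−p̂)(z/E)² = 0.721 × 0.279 × (1.960/0.03)² = 858.64
Round up: n = 859.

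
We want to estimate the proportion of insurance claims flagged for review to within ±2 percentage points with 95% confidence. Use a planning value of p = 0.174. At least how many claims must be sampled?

For a proportion with margin E = 0.02 at 95% confidence, z = 1.960.
n = p̂(1−p̂)(z/E)² = 0.174 × 0.826 × (1.960/0.02)² = 1380.33
Round up: n = 1381.

1381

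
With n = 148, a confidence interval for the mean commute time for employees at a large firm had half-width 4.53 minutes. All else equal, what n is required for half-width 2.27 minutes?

n = 590

Margin of error scales as 1/√n, so n₂ = n₁·(E₁/E₂)².
n₂ = 148 × (4.53/2.27)² = 148 × 3.982 = 589.34
Round up: n₂ = 590.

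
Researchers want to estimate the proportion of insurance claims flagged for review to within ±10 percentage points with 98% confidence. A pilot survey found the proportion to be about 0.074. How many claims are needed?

For a proportion with margin E = 0.1 at 98% confidence, z = 2.326.
n = p̂(1−p̂)(z/E)² = 0.074 × 0.926 × (2.326/0.1)² = 37.07
Round up: n = 38.

38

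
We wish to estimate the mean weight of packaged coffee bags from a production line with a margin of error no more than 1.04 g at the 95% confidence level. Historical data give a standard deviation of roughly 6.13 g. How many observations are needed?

134

For a mean, the margin of error is E = z·σ/√n, so n = (zσ/E)².
At 95% confidence, z = 1.960.
n = (1.960 × 6.13 / 1.04)² = 133.46
Round up: n = 134.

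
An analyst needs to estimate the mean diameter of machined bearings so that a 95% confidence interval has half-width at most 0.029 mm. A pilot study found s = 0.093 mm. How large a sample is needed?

For a mean, the margin of error is E = z·σ/√n, so n = (zσ/E)².
At 95% confidence, z = 1.960.
n = (1.960 × 0.093 / 0.029)² = 39.51
Round up: n = 40.

n = 40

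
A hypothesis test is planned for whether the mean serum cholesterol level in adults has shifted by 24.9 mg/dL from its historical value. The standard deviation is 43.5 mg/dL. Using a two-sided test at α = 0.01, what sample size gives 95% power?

55

For a one-sample z-test, n = ((z_{α/2} + z_β)·σ/δ)².
z_{α/2} = 2.576 (two-sided α = 0.01); z_β = 1.645 (power 95% → β = 0.05).
n = (4.221 × 43.5 / 24.9)² = 54.38
Round up: n = 55.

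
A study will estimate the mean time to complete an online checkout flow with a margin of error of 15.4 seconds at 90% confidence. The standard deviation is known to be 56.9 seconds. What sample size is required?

37

For a mean, the margin of error is E = z·σ/√n, so n = (zσ/E)².
At 90% confidence, z = 1.645.
n = (1.645 × 56.9 / 15.4)² = 36.94
Round up: n = 37.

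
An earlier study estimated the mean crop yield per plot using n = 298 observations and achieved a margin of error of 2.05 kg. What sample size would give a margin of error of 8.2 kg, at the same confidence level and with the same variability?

n = 19

Margin of error scales as 1/√n, so n₂ = n₁·(E₁/E₂)².
n₂ = 298 × (2.05/8.2)² = 298 × 0.0625 = 18.62
Round up: n₂ = 19.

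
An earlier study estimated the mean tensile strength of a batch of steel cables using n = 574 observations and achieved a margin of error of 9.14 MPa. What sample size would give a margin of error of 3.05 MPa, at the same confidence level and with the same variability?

5155

Margin of error scales as 1/√n, so n₂ = n₁·(E₁/E₂)².
n₂ = 574 × (9.14/3.05)² = 574 × 8.98 = 5154.52
Round up: n₂ = 5155.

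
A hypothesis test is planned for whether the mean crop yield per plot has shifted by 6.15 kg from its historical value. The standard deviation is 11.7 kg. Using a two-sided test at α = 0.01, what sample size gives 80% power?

n = 43

For a one-sample z-test, n = ((z_{α/2} + z_β)·σ/δ)².
z_{α/2} = 2.576 (two-sided α = 0.01); z_β = 0.842 (power 80% → β = 0.2).
n = (3.418 × 11.7 / 6.15)² = 42.28
Round up: n = 43.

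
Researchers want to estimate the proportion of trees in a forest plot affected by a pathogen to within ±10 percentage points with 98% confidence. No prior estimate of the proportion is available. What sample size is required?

n = 136

For a proportion with margin E = 0.1 at 98% confidence, z = 2.326.
With no prior estimate, use p = 0.5, which maximizes p(1−p) at 0.25.
n = 0.25 × (z/E)² = 0.25 × (2.326/0.1)² = 135.26
Round up: n = 136.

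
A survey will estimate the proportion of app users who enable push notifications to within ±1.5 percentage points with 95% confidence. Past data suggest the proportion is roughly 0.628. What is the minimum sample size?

For a proportion with margin E = 0.015 at 95% confidence, z = 1.960.
n = p̂(1−p̂)(z/E)² = 0.628 × 0.372 × (1.960/0.015)² = 3988.71
Round up: n = 3989.

3989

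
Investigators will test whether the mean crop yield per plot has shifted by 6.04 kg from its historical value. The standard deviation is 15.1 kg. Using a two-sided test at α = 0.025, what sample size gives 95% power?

95

For a one-sample z-test, n = ((z_{α/2} + z_β)·σ/δ)².
z_{α/2} = 2.241 (two-sided α = 0.025); z_β = 1.645 (power 95% → β = 0.05).
n = (3.886 × 15.1 / 6.04)² = 94.38
Round up: n = 95.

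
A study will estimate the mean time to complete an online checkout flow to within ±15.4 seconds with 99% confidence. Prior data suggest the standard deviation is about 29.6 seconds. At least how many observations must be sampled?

For a mean, the margin of error is E = z·σ/√n, so n = (zσ/E)².
At 99% confidence, z = 2.576.
n = (2.576 × 29.6 / 15.4)² = 24.52
Round up: n = 25.

25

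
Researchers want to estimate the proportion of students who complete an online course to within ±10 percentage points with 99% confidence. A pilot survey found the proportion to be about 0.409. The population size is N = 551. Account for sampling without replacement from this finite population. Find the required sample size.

For a proportion with margin E = 0.1 at 99% confidence, z = 2.576.
n = p̂(1−p̂)(z/E)² = 0.409 × 0.591 × (2.576/0.1)² = 160.40 — call this n₀.
Finite-population correction with N = 551: n = n₀ / (1 + (n₀−1)/N) = 160.40 / 1.289 = 124.44
Round up: n = 125.

n = 125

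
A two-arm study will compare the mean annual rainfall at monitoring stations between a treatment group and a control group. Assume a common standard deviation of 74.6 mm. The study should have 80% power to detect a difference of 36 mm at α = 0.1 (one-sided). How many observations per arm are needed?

For two equal groups, n per group = 2·((z_α + z_β)·σ/δ)².
z_α = 1.282; z_β = 0.842 (power 80%).
n = 2 × (2.124 × 74.6 / 36)² = 2 × 19.37 = 38.74
Round up: n = 39 per group.

39 per group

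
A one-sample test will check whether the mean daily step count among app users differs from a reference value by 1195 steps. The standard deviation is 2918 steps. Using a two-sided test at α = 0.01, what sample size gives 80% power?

n = 70

For a one-sample z-test, n = ((z_{α/2} + z_β)·σ/δ)².
z_{α/2} = 2.576 (two-sided α = 0.01); z_β = 0.842 (power 80% → β = 0.2).
n = (3.418 × 2918 / 1195)² = 69.66
Round up: n = 70.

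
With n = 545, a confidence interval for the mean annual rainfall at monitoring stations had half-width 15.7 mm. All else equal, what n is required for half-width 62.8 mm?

35

Margin of error scales as 1/√n, so n₂ = n₁·(E₁/E₂)².
n₂ = 545 × (15.7/62.8)² = 545 × 0.0625 = 34.06
Round up: n₂ = 35.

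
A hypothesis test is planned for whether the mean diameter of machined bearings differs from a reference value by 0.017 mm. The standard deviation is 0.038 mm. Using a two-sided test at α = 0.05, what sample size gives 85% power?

For a one-sample z-test, n = ((z_{α/2} + z_β)·σ/δ)².
z_{α/2} = 1.960 (two-sided α = 0.05); z_β = 1.036 (power 85% → β = 0.15).
n = (2.996 × 0.038 / 0.017)² = 44.85
Round up: n = 45.

n = 45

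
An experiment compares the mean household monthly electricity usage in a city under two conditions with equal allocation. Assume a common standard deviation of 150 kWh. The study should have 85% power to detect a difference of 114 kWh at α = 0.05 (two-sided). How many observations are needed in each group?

32 per group

For two equal groups, n per group = 2·((z_{α/2} + z_β)·σ/δ)².
z_{α/2} = 1.960; z_β = 1.036 (power 85%).
n = 2 × (2.996 × 150 / 114)² = 2 × 15.54 = 31.08
Round up: n = 32 per group.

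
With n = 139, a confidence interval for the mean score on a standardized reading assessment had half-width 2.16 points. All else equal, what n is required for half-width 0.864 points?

Margin of error scales as 1/√n, so n₂ = n₁·(E₁/E₂)².
n₂ = 139 × (2.16/0.864)² = 139 × 6.25 = 868.75
Round up: n₂ = 869.

n = 869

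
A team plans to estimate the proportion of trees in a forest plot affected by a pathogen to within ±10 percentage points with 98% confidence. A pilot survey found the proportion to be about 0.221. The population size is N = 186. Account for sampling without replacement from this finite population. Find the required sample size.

For a proportion with margin E = 0.1 at 98% confidence, z = 2.326.
n = p̂(1−p̂)(z/E)² = 0.221 × 0.779 × (2.326/0.1)² = 93.14 — call this n₀.
Finite-population correction with N = 186: n = n₀ / (1 + (n₀−1)/N) = 93.14 / 1.495 = 62.30
Round up: n = 63.

63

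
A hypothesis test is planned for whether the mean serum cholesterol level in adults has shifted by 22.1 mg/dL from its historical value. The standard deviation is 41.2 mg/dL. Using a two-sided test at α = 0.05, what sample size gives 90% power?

37

For a one-sample z-test, n = ((z_{α/2} + z_β)·σ/δ)².
z_{α/2} = 1.960 (two-sided α = 0.05); z_β = 1.282 (power 90% → β = 0.1).
n = (3.242 × 41.2 / 22.1)² = 36.53
Round up: n = 37.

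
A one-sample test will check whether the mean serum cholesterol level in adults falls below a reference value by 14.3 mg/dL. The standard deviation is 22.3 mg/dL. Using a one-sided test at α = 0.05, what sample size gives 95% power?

27

For a one-sample z-test, n = ((z_α + z_β)·σ/δ)².
z_α = 1.645 (one-sided α = 0.05); z_β = 1.645 (power 95% → β = 0.05).
n = (3.290 × 22.3 / 14.3)² = 26.32
Round up: n = 27.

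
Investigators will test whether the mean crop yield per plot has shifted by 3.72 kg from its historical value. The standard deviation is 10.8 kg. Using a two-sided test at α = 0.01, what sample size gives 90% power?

For a one-sample z-test, n = ((z_{α/2} + z_β)·σ/δ)².
z_{α/2} = 2.576 (two-sided α = 0.01); z_β = 1.282 (power 90% → β = 0.1).
n = (3.858 × 10.8 / 3.72)² = 125.45
Round up: n = 126.

126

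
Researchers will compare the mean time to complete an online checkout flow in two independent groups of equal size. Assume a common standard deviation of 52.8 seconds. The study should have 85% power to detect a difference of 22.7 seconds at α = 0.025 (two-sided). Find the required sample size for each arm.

For two equal groups, n per group = 2·((z_{α/2} + z_β)·σ/δ)².
z_{α/2} = 2.241; z_β = 1.036 (power 85%).
n = 2 × (3.277 × 52.8 / 22.7)² = 2 × 58.10 = 116.20
Round up: n = 117 per group.

117 per group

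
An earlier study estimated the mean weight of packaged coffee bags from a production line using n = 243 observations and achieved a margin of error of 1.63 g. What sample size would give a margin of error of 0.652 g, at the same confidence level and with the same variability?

1519

Margin of error scales as 1/√n, so n₂ = n₁·(E₁/E₂)².
n₂ = 243 × (1.63/0.652)² = 243 × 6.25 = 1518.75
Round up: n₂ = 1519.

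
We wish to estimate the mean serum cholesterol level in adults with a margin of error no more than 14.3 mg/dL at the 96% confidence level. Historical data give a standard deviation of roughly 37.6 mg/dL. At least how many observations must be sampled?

For a mean, the margin of error is E = z·σ/√n, so n = (zσ/E)².
At 96% confidence, z = 2.054.
n = (2.054 × 37.6 / 14.3)² = 29.17
Round up: n = 30.

30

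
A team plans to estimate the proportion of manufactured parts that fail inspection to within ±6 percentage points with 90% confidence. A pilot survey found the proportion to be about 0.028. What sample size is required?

For a proportion with margin E = 0.06 at 90% confidence, z = 1.645.
n = p̂(1−p̂)(z/E)² = 0.028 × 0.972 × (1.645/0.06)² = 20.46
Round up: n = 21.

21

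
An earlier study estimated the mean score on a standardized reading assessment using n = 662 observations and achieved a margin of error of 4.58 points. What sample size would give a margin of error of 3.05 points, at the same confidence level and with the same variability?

1493

Margin of error scales as 1/√n, so n₂ = n₁·(E₁/E₂)².
n₂ = 662 × (4.58/3.05)² = 662 × 2.255 = 1492.81
Round up: n₂ = 1493.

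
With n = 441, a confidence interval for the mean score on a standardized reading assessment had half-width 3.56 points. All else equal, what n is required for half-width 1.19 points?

n = 3947

Margin of error scales as 1/√n, so n₂ = n₁·(E₁/E₂)².
n₂ = 441 × (3.56/1.19)² = 441 × 8.95 = 3946.95
Round up: n₂ = 3947.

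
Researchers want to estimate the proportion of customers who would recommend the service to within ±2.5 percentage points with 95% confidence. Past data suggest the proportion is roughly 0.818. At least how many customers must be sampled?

916

For a proportion with margin E = 0.025 at 95% confidence, z = 1.960.
n = p̂(1−p̂)(z/E)² = 0.818 × 0.182 × (1.960/0.025)² = 915.08
Round up: n = 916.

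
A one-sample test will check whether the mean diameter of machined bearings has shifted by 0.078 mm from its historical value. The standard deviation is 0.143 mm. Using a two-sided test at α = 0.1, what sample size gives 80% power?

21

For a one-sample z-test, n = ((z_{α/2} + z_β)·σ/δ)².
z_{α/2} = 1.645 (two-sided α = 0.1); z_β = 0.842 (power 80% → β = 0.2).
n = (2.487 × 0.143 / 0.078)² = 20.79
Round up: n = 21.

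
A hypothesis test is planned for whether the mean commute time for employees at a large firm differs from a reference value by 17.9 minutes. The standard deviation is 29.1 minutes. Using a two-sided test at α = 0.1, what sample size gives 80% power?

n = 17

For a one-sample z-test, n = ((z_{α/2} + z_β)·σ/δ)².
z_{α/2} = 1.645 (two-sided α = 0.1); z_β = 0.842 (power 80% → β = 0.2).
n = (2.487 × 29.1 / 17.9)² = 16.35
Round up: n = 17.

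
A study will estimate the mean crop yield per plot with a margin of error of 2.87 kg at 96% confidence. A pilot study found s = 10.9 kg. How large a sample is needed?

For a mean, the margin of error is E = z·σ/√n, so n = (zσ/E)².
At 96% confidence, z = 2.054.
n = (2.054 × 10.9 / 2.87)² = 60.85
Round up: n = 61.

61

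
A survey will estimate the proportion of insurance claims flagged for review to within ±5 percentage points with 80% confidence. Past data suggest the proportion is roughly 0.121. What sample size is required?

n = 70

For a proportion with margin E = 0.05 at 80% confidence, z = 1.282.
n = p̂(1−p̂)(z/E)² = 0.121 × 0.879 × (1.282/0.05)² = 69.92
Round up: n = 70.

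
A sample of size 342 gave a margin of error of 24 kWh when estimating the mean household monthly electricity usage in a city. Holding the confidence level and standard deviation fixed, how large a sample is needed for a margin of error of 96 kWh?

22

Margin of error scales as 1/√n, so n₂ = n₁·(E₁/E₂)².
n₂ = 342 × (24/96)² = 342 × 0.0625 = 21.38
Round up: n₂ = 22.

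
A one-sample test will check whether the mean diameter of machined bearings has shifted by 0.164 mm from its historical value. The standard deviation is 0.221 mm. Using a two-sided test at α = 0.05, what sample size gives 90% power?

20

For a one-sample z-test, n = ((z_{α/2} + z_β)·σ/δ)².
z_{α/2} = 1.960 (two-sided α = 0.05); z_β = 1.282 (power 90% → β = 0.1).
n = (3.242 × 0.221 / 0.164)² = 19.09
Round up: n = 20.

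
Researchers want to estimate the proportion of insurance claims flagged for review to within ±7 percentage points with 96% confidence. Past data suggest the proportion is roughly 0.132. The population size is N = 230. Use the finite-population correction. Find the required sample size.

For a proportion with margin E = 0.07 at 96% confidence, z = 2.054.
n = p̂(1−p̂)(z/E)² = 0.132 × 0.868 × (2.054/0.07)² = 98.65 — call this n₀.
Finite-population correction with N = 230: n = n₀ / (1 + (n₀−1)/N) = 98.65 / 1.425 = 69.23
Round up: n = 70.

70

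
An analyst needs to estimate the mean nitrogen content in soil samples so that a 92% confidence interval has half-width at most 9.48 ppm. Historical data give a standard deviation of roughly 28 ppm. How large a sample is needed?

n = 27

For a mean, the margin of error is E = z·σ/√n, so n = (zσ/E)².
At 92% confidence, z = 1.751.
n = (1.751 × 28 / 9.48)² = 26.75
Round up: n = 27.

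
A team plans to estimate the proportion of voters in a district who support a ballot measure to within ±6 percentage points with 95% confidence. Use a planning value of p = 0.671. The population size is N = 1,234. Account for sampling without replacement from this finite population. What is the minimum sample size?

n = 198

For a proportion with margin E = 0.06 at 95% confidence, z = 1.960.
n = p̂(1−p̂)(z/E)² = 0.671 × 0.329 × (1.960/0.06)² = 235.57 — call this n₀.
Finite-population correction with N = 1,234: n = n₀ / (1 + (n₀−1)/N) = 235.57 / 1.19 = 197.96
Round up: n = 198.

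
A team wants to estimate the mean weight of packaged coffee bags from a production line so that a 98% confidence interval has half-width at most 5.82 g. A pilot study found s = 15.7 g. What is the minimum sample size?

For a mean, the margin of error is E = z·σ/√n, so n = (zσ/E)².
At 98% confidence, z = 2.326.
n = (2.326 × 15.7 / 5.82)² = 39.37
Round up: n = 40.

40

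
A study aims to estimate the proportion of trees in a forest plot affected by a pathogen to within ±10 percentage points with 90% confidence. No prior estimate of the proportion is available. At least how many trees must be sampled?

68

For a proportion with margin E = 0.1 at 90% confidence, z = 1.645.
With no prior estimate, use p = 0.5, which maximizes p(1−p) at 0.25.
n = 0.25 × (z/E)² = 0.25 × (1.645/0.1)² = 67.65
Round up: n = 68.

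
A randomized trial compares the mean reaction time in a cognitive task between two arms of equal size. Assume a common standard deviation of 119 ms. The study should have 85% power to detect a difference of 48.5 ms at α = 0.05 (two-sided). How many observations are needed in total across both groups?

218 total

For two equal groups, n per group = 2·((z_{α/2} + z_β)·σ/δ)².
z_{α/2} = 1.960; z_β = 1.036 (power 85%).
n = 2 × (2.996 × 119 / 48.5)² = 2 × 54.04 = 108.08
Round up: n = 109 per group.
Total across both groups: 2 × 109 = 218.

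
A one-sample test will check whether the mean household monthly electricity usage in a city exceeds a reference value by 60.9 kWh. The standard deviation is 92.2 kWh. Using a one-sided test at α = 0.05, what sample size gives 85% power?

17

For a one-sample z-test, n = ((z_α + z_β)·σ/δ)².
z_α = 1.645 (one-sided α = 0.05); z_β = 1.036 (power 85% → β = 0.15).
n = (2.681 × 92.2 / 60.9)² = 16.47
Round up: n = 17.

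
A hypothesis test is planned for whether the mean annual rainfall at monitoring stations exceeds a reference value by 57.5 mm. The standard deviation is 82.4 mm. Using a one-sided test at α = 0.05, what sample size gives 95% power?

For a one-sample z-test, n = ((z_α + z_β)·σ/δ)².
z_α = 1.645 (one-sided α = 0.05); z_β = 1.645 (power 95% → β = 0.05).
n = (3.290 × 82.4 / 57.5)² = 22.23
Round up: n = 23.

23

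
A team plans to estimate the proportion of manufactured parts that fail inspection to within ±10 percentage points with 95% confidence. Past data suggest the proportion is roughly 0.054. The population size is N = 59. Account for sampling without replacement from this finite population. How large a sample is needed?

15

For a proportion with margin E = 0.1 at 95% confidence, z = 1.960.
n = p̂(1−p̂)(z/E)² = 0.054 × 0.946 × (1.960/0.1)² = 19.62 — call this n₀.
Finite-population correction with N = 59: n = n₀ / (1 + (n₀−1)/N) = 19.62 / 1.316 = 14.91
Round up: n = 15.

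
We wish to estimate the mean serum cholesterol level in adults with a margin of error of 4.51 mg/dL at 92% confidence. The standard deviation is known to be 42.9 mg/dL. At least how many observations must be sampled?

For a mean, the margin of error is E = z·σ/√n, so n = (zσ/E)².
At 92% confidence, z = 1.751.
n = (1.751 × 42.9 / 4.51)² = 277.42
Round up: n = 278.

n = 278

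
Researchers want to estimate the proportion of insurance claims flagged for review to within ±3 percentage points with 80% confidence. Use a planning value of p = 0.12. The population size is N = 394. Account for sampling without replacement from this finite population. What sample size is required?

For a proportion with margin E = 0.03 at 80% confidence, z = 1.282.
n = p̂(1−p̂)(z/E)² = 0.12 × 0.88 × (1.282/0.03)² = 192.84 — call this n₀.
Finite-population correction with N = 394: n = n₀ / (1 + (n₀−1)/N) = 192.84 / 1.487 = 129.68
Round up: n = 130.

130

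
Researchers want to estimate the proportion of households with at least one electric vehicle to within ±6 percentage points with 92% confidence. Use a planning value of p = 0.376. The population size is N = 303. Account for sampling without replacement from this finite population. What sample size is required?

For a proportion with margin E = 0.06 at 92% confidence, z = 1.751.
n = p̂(1−p̂)(z/E)² = 0.376 × 0.624 × (1.751/0.06)² = 199.82 — call this n₀.
Finite-population correction with N = 303: n = n₀ / (1 + (n₀−1)/N) = 199.82 / 1.656 = 120.66
Round up: n = 121.

121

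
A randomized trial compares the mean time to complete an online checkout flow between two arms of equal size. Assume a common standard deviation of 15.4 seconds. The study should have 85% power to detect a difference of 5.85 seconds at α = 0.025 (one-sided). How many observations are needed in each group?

125 per group

For two equal groups, n per group = 2·((z_α + z_β)·σ/δ)².
z_α = 1.960; z_β = 1.036 (power 85%).
n = 2 × (2.996 × 15.4 / 5.85)² = 2 × 62.20 = 124.40
Round up: n = 125 per group.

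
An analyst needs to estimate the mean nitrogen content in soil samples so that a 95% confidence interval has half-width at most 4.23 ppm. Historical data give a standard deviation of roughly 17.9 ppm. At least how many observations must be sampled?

69

For a mean, the margin of error is E = z·σ/√n, so n = (zσ/E)².
At 95% confidence, z = 1.960.
n = (1.960 × 17.9 / 4.23)² = 68.79
Round up: n = 69.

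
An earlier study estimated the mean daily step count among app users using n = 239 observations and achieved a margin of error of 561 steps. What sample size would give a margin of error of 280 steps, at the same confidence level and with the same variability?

Margin of error scales as 1/√n, so n₂ = n₁·(E₁/E₂)².
n₂ = 239 × (561/280)² = 239 × 4.014 = 959.35
Round up: n₂ = 960.

n = 960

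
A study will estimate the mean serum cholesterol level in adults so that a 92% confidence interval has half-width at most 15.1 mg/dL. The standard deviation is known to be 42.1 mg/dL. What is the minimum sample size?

24

For a mean, the margin of error is E = z·σ/√n, so n = (zσ/E)².
At 92% confidence, z = 1.751.
n = (1.751 × 42.1 / 15.1)² = 23.83
Round up: n = 24.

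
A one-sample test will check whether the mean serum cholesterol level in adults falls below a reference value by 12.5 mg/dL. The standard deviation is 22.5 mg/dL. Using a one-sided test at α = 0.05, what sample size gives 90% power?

28

For a one-sample z-test, n = ((z_α + z_β)·σ/δ)².
z_α = 1.645 (one-sided α = 0.05); z_β = 1.282 (power 90% → β = 0.1).
n = (2.927 × 22.5 / 12.5)² = 27.76
Round up: n = 28.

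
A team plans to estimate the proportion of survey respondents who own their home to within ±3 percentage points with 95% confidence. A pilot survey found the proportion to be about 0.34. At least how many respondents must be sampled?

For a proportion with margin E = 0.03 at 95% confidence, z = 1.960.
n = p̂(1−p̂)(z/E)² = 0.34 × 0.66 × (1.960/0.03)² = 957.84
Round up: n = 958.

n = 958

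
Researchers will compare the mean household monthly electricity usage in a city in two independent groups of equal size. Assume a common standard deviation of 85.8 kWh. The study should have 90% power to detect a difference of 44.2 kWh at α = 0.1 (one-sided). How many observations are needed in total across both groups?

For two equal groups, n per group = 2·((z_α + z_β)·σ/δ)².
z_α = 1.282; z_β = 1.282 (power 90%).
n = 2 × (2.564 × 85.8 / 44.2)² = 2 × 24.77 = 49.54
Round up: n = 50 per group.
Total across both groups: 2 × 50 = 100.

100 total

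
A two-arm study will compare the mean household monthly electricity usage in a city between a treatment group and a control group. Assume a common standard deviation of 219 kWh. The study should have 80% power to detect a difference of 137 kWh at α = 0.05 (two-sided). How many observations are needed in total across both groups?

82 total

For two equal groups, n per group = 2·((z_{α/2} + z_β)·σ/δ)².
z_{α/2} = 1.960; z_β = 0.842 (power 80%).
n = 2 × (2.802 × 219 / 137)² = 2 × 20.06 = 40.12
Round up: n = 41 per group.
Total across both groups: 2 × 41 = 82.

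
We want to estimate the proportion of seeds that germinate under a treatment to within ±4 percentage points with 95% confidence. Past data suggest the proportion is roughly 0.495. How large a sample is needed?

n = 601

For a proportion with margin E = 0.04 at 95% confidence, z = 1.960.
n = p̂(1−p̂)(z/E)² = 0.495 × 0.505 × (1.960/0.04)² = 600.19
Round up: n = 601.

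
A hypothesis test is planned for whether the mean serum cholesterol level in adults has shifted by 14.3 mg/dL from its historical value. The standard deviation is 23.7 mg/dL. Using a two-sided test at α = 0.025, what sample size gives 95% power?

For a one-sample z-test, n = ((z_{α/2} + z_β)·σ/δ)².
z_{α/2} = 2.241 (two-sided α = 0.025); z_β = 1.645 (power 95% → β = 0.05).
n = (3.886 × 23.7 / 14.3)² = 41.48
Round up: n = 42.

42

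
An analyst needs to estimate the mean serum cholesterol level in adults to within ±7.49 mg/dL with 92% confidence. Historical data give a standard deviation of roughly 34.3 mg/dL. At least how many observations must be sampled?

n = 65

For a mean, the margin of error is E = z·σ/√n, so n = (zσ/E)².
At 92% confidence, z = 1.751.
n = (1.751 × 34.3 / 7.49)² = 64.30
Round up: n = 65.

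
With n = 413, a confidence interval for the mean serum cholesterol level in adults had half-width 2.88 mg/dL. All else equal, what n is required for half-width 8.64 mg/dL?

Margin of error scales as 1/√n, so n₂ = n₁·(E₁/E₂)².
n₂ = 413 × (2.88/8.64)² = 413 × 0.1111 = 45.88
Round up: n₂ = 46.

n = 46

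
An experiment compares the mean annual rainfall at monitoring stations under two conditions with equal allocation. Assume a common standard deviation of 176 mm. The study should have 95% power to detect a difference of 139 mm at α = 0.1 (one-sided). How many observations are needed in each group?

28 per group

For two equal groups, n per group = 2·((z_α + z_β)·σ/δ)².
z_α = 1.282; z_β = 1.645 (power 95%).
n = 2 × (2.927 × 176 / 139)² = 2 × 13.74 = 27.48
Round up: n = 28 per group.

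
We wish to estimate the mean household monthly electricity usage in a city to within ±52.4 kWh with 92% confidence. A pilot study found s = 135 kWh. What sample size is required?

21

For a mean, the margin of error is E = z·σ/√n, so n = (zσ/E)².
At 92% confidence, z = 1.751.
n = (1.751 × 135 / 52.4)² = 20.35
Round up: n = 21.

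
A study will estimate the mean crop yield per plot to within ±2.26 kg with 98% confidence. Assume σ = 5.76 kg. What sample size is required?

For a mean, the margin of error is E = z·σ/√n, so n = (zσ/E)².
At 98% confidence, z = 2.326.
n = (2.326 × 5.76 / 2.26)² = 35.14
Round up: n = 36.

36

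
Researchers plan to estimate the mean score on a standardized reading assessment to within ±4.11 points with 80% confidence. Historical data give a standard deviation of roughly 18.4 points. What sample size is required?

33

For a mean, the margin of error is E = z·σ/√n, so n = (zσ/E)².
At 80% confidence, z = 1.282.
n = (1.282 × 18.4 / 4.11)² = 32.94
Round up: n = 33.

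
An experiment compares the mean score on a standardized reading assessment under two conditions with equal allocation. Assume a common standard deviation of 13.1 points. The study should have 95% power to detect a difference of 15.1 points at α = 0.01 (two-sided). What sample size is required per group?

27 per group

For two equal groups, n per group = 2·((z_{α/2} + z_β)·σ/δ)².
z_{α/2} = 2.576; z_β = 1.645 (power 95%).
n = 2 × (4.221 × 13.1 / 15.1)² = 2 × 13.41 = 26.82
Round up: n = 27 per group.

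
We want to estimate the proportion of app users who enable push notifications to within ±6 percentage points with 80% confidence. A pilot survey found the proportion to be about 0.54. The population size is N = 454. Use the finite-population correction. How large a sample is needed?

For a proportion with margin E = 0.06 at 80% confidence, z = 1.282.
n = p̂(1−p̂)(z/E)² = 0.54 × 0.46 × (1.282/0.06)² = 113.40 — call this n₀.
Finite-population correction with N = 454: n = n₀ / (1 + (n₀−1)/N) = 113.40 / 1.248 = 90.87
Round up: n = 91.

91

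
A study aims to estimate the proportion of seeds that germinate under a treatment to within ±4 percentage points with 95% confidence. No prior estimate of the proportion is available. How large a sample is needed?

n = 601

For a proportion with margin E = 0.04 at 95% confidence, z = 1.960.
With no prior estimate, use p = 0.5, which maximizes p(1−p) at 0.25.
n = 0.25 × (z/E)² = 0.25 × (1.960/0.04)² = 600.25
Round up: n = 601.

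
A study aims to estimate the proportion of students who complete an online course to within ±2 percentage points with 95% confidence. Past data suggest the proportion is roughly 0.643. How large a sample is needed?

For a proportion with margin E = 0.02 at 95% confidence, z = 1.960.
n = p̂(1−p̂)(z/E)² = 0.643 × 0.357 × (1.960/0.02)² = 2204.61
Round up: n = 2205.

2205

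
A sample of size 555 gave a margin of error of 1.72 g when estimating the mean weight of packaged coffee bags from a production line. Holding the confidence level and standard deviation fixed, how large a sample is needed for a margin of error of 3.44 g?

n = 139

Margin of error scales as 1/√n, so n₂ = n₁·(E₁/E₂)².
n₂ = 555 × (1.72/3.44)² = 555 × 0.25 = 138.75
Round up: n₂ = 139.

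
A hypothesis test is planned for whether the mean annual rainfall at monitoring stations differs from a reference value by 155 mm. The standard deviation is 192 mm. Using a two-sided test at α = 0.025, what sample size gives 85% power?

n = 17

For a one-sample z-test, n = ((z_{α/2} + z_β)·σ/δ)².
z_{α/2} = 2.241 (two-sided α = 0.025); z_β = 1.036 (power 85% → β = 0.15).
n = (3.277 × 192 / 155)² = 16.48
Round up: n = 17.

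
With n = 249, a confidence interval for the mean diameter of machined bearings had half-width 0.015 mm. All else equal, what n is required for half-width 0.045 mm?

Margin of error scales as 1/√n, so n₂ = n₁·(E₁/E₂)².
n₂ = 249 × (0.015/0.045)² = 249 × 0.1111 = 27.66
Round up: n₂ = 28.

28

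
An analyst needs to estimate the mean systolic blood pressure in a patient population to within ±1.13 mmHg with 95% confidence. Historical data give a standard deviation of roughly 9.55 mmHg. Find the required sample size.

For a mean, the margin of error is E = z·σ/√n, so n = (zσ/E)².
At 95% confidence, z = 1.960.
n = (1.960 × 9.55 / 1.13)² = 274.39
Round up: n = 275.

275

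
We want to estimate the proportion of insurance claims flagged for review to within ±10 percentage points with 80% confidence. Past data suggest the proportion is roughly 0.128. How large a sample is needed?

For a proportion with margin E = 0.1 at 80% confidence, z = 1.282.
n = p̂(1−p̂)(z/E)² = 0.128 × 0.872 × (1.282/0.1)² = 18.34
Round up: n = 19.

19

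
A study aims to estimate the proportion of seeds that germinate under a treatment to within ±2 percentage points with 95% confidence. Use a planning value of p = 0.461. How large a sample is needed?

2387

For a proportion with margin E = 0.02 at 95% confidence, z = 1.960.
n = p̂(1−p̂)(z/E)² = 0.461 × 0.539 × (1.960/0.02)² = 2386.39
Round up: n = 2387.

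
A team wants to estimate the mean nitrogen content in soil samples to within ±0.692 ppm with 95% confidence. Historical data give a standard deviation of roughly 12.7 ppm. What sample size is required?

n = 1294

For a mean, the margin of error is E = z·σ/√n, so n = (zσ/E)².
At 95% confidence, z = 1.960.
n = (1.960 × 12.7 / 0.692)² = 1293.92
Round up: n = 1294.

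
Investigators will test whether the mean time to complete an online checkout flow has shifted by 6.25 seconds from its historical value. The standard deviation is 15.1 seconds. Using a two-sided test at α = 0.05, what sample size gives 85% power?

53

For a one-sample z-test, n = ((z_{α/2} + z_β)·σ/δ)².
z_{α/2} = 1.960 (two-sided α = 0.05); z_β = 1.036 (power 85% → β = 0.15).
n = (2.996 × 15.1 / 6.25)² = 52.39
Round up: n = 53.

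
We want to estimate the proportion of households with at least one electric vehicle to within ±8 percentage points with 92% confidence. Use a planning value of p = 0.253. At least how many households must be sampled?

n = 91

For a proportion with margin E = 0.08 at 92% confidence, z = 1.751.
n = p̂(1−p̂)(z/E)² = 0.253 × 0.747 × (1.751/0.08)² = 90.54
Round up: n = 91.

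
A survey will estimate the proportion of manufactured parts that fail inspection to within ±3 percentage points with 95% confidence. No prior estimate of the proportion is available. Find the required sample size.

For a proportion with margin E = 0.03 at 95% confidence, z = 1.960.
With no prior estimate, use p = 0.5, which maximizes p(1−p) at 0.25.
n = 0.25 × (z/E)² = 0.25 × (1.960/0.03)² = 1067.11
Round up: n = 1068.

1068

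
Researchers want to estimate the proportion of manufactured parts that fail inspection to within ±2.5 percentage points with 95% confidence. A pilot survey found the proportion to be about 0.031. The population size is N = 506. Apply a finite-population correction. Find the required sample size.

For a proportion with margin E = 0.025 at 95% confidence, z = 1.960.
n = p̂(1−p̂)(z/E)² = 0.031 × 0.969 × (1.960/0.025)² = 184.64 — call this n₀.
Finite-population correction with N = 506: n = n₀ / (1 + (n₀−1)/N) = 184.64 / 1.363 = 135.47
Round up: n = 136.

136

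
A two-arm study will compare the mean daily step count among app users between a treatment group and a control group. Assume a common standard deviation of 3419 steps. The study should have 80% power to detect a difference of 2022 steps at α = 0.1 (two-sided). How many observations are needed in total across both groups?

72 total

For two equal groups, n per group = 2·((z_{α/2} + z_β)·σ/δ)².
z_{α/2} = 1.645; z_β = 0.842 (power 80%).
n = 2 × (2.487 × 3419 / 2022)² = 2 × 17.68 = 35.36
Round up: n = 36 per group.
Total across both groups: 2 × 36 = 72.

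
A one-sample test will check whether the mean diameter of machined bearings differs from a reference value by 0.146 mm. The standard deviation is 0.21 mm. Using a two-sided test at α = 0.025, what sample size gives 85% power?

23

For a one-sample z-test, n = ((z_{α/2} + z_β)·σ/δ)².
z_{α/2} = 2.241 (two-sided α = 0.025); z_β = 1.036 (power 85% → β = 0.15).
n = (3.277 × 0.21 / 0.146)² = 22.22
Round up: n = 23.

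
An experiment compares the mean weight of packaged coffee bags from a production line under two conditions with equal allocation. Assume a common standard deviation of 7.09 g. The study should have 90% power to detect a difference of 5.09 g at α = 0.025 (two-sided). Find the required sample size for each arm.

49 per group

For two equal groups, n per group = 2·((z_{α/2} + z_β)·σ/δ)².
z_{α/2} = 2.241; z_β = 1.282 (power 90%).
n = 2 × (3.523 × 7.09 / 5.09)² = 2 × 24.08 = 48.16
Round up: n = 49 per group.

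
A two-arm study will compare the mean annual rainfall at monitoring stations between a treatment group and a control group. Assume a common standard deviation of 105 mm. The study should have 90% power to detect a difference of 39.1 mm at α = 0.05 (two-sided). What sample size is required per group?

For two equal groups, n per group = 2·((z_{α/2} + z_β)·σ/δ)².
z_{α/2} = 1.960; z_β = 1.282 (power 90%).
n = 2 × (3.242 × 105 / 39.1)² = 2 × 75.80 = 151.60
Round up: n = 152 per group.

152 per group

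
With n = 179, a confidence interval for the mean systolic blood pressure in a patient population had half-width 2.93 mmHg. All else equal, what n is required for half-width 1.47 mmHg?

n = 712

Margin of error scales as 1/√n, so n₂ = n₁·(E₁/E₂)².
n₂ = 179 × (2.93/1.47)² = 179 × 3.973 = 711.17
Round up: n₂ = 712.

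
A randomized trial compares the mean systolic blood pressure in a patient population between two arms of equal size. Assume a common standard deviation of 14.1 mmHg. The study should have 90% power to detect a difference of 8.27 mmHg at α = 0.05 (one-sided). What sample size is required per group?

50 per group

For two equal groups, n per group = 2·((z_α + z_β)·σ/δ)².
z_α = 1.645; z_β = 1.282 (power 90%).
n = 2 × (2.927 × 14.1 / 8.27)² = 2 × 24.90 = 49.80
Round up: n = 50 per group.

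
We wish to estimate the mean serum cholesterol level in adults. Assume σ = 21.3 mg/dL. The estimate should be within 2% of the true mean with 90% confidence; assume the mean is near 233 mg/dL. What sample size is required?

n = 57

For a mean, the margin of error is E = z·σ/√n, so n = (zσ/E)².
At 90% confidence, z = 1.645.
E = 2% of 233 = 4.66 mg/dL.
n = (1.645 × 21.3 / 4.66)² = 56.54
Round up: n = 57.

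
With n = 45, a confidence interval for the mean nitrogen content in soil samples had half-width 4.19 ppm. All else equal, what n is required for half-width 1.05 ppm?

Margin of error scales as 1/√n, so n₂ = n₁·(E₁/E₂)².
n₂ = 45 × (4.19/1.05)² = 45 × 15.92 = 716.40
Round up: n₂ = 717.

717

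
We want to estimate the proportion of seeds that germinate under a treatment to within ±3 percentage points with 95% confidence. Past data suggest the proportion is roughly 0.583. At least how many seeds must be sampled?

1038

For a proportion with margin E = 0.03 at 95% confidence, z = 1.960.
n = p̂(1−p̂)(z/E)² = 0.583 × 0.417 × (1.960/0.03)² = 1037.71
Round up: n = 1038.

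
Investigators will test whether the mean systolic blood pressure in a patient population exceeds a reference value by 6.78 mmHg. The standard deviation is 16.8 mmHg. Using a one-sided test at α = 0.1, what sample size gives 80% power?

For a one-sample z-test, n = ((z_α + z_β)·σ/δ)².
z_α = 1.282 (one-sided α = 0.1); z_β = 0.842 (power 80% → β = 0.2).
n = (2.124 × 16.8 / 6.78)² = 27.70
Round up: n = 28.

28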